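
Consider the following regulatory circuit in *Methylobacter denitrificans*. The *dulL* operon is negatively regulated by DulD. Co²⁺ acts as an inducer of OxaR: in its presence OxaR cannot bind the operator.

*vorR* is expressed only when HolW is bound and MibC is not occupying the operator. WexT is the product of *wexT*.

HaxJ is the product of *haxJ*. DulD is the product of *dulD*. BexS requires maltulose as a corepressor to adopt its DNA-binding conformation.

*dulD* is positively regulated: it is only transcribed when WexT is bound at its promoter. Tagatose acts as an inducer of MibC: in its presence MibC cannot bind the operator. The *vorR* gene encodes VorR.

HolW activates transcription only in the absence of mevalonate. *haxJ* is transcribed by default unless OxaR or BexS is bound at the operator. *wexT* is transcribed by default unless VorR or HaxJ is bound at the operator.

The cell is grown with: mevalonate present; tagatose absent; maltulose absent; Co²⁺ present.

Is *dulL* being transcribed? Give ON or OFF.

Mevalonate is present, so HolW is inactive.
Tagatose is absent, so MibC is active.
With repressor MibC bound, *vorR* is not transcribed.
So VorR is not produced.
Co²⁺ is present, so OxaR is inactive.
Maltulose is absent, so BexS is inactive.
With no repressor bound, *haxJ* is transcribed.
So HaxJ is produced and active.
With repressor HaxJ bound, *wexT* is not transcribed.
So WexT is not produced.
Required activator WexT is absent, so *dulD* is not transcribed.
So DulD is not produced.
With no repressor bound, *dulL* is transcribed.

ON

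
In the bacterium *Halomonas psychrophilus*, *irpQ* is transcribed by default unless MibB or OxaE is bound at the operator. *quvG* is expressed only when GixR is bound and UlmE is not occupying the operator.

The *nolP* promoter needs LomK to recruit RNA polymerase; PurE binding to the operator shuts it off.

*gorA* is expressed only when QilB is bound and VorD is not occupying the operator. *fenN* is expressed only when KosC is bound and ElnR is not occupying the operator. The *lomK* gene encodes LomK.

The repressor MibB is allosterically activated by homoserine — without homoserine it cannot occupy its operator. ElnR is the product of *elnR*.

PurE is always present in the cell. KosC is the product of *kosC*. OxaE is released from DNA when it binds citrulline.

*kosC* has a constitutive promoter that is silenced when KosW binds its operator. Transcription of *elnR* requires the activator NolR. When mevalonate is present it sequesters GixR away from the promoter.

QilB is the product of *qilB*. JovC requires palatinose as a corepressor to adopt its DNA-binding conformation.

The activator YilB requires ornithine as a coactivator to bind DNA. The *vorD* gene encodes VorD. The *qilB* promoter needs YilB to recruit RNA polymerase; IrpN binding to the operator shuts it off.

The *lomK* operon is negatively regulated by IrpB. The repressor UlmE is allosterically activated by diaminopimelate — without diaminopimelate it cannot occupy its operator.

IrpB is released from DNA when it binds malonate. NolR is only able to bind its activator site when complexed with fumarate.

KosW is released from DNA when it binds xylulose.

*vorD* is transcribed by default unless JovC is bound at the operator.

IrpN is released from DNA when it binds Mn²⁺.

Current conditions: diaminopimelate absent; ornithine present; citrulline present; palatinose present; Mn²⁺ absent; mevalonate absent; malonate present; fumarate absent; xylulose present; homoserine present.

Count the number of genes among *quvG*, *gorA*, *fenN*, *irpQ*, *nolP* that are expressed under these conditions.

2

Diaminopimelate is absent, so UlmE is inactive.
Mevalonate is absent, so GixR is active.
No repressor is bound and GixR is active, so *quvG* is transcribed.
→ *quvG* is ON.
Palatinose is present, so JovC is active.
With repressor JovC bound, *vorD* is not transcribed.
So VorD is not produced.
Ornithine is present, so YilB is active.
Mn²⁺ is absent, so IrpN is active.
With repressor IrpN bound, *qilB* is not transcribed.
So QilB is not produced.
Required activator QilB is absent, so *gorA* is not transcribed.
→ *gorA* is OFF.
Xylulose is present, so KosW is inactive.
With no repressor bound, *kosC* is transcribed.
So KosC is produced and active.
Fumarate is absent, so NolR is inactive.
Required activator NolR is absent, so *elnR* is not transcribed.
So ElnR is not produced.
No repressor is bound and KosC is active, so *fenN* is transcribed.
→ *fenN* is ON.
Homoserine is present, so MibB is active.
Citrulline is present, so OxaE is inactive.
With repressor MibB bound, *irpQ* is not transcribed.
→ *irpQ* is OFF.
Malonate is present, so IrpB is inactive.
With no repressor bound, *lomK* is transcribed.
So LomK is produced and active.
PurE is produced constitutively and is active.
With repressor PurE bound, *nolP* is not transcribed.
→ *nolP* is OFF.
2 of the 5 genes are transcribed.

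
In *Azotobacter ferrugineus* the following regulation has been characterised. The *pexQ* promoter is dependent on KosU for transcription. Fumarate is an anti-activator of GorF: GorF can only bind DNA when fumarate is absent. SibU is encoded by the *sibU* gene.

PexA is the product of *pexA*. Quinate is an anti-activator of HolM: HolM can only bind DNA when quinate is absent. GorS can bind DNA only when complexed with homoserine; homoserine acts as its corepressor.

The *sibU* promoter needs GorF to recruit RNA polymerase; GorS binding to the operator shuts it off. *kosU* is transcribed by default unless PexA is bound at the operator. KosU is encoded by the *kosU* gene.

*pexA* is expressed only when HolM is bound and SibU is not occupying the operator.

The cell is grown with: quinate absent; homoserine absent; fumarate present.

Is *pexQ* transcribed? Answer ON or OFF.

Homoserine is absent, so GorS is inactive.
Fumarate is present, so GorF is inactive.
Required activator GorF is absent, so *sibU* is not transcribed.
So SibU is not produced.
Quinate is absent, so HolM is active.
No repressor is bound and HolM is active, so *pexA* is transcribed.
So PexA is produced and active.
With repressor PexA bound, *kosU* is not transcribed.
So KosU is not produced.
Required activator KosU is absent, so *pexQ* is not transcribed.

OFF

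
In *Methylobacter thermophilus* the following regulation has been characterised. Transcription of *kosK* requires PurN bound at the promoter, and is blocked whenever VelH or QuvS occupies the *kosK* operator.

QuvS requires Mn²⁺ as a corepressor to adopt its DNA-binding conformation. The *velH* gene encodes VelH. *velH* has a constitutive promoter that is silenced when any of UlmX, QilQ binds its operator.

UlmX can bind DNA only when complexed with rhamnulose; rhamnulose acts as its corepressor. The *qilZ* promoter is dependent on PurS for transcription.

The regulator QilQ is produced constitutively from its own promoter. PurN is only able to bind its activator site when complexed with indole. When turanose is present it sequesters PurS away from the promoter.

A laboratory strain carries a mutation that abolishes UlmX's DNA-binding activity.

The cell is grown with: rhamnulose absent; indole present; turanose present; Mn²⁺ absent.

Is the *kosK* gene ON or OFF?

ON

UlmX is non-functional in this strain, so it has no effect.
QilQ is produced constitutively and is active.
With repressor QilQ bound, *velH* is not transcribed.
So VelH is not produced.
Mn²⁺ is absent, so QuvS is inactive.
Indole is present, so PurN is active.
No repressor is bound and PurN is active, so *kosK* is transcribed.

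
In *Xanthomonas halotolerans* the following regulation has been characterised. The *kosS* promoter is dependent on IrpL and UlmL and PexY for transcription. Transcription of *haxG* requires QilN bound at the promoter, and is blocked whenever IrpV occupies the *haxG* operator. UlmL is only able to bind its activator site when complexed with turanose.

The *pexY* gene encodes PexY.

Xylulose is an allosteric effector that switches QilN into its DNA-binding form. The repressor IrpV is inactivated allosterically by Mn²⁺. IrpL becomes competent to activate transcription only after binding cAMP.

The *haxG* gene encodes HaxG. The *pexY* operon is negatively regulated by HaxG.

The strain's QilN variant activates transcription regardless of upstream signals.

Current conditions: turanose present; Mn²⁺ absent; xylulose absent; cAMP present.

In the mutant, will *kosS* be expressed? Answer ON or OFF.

ON

cAMP is present, so IrpL is active.
Turanose is present, so UlmL is active.
QilN is constitutively active in this strain.
Mn²⁺ is absent, so IrpV is active.
With repressor IrpV bound, *haxG* is not transcribed.
So HaxG is not produced.
With no repressor bound, *pexY* is transcribed.
So PexY is produced and active.
No repressor is bound and IrpL and UlmL and PexY are active, so *kosS* is transcribed.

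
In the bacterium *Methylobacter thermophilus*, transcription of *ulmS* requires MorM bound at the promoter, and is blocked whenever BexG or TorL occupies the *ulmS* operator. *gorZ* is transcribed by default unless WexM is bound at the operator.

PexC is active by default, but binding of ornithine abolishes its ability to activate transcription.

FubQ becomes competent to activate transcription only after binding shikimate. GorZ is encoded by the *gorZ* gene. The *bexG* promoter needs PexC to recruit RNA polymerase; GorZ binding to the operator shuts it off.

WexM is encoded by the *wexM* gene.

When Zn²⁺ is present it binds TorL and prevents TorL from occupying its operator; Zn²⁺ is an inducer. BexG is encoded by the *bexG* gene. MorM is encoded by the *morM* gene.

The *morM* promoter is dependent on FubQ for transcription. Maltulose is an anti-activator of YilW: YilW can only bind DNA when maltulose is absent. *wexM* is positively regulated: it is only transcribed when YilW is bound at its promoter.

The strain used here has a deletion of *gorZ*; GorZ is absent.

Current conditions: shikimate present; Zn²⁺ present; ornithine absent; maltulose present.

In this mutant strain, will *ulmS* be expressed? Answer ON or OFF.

GorZ is non-functional in this strain, so it has no effect.
Ornithine is absent, so PexC is active.
No repressor is bound and PexC is active, so *bexG* is transcribed.
So BexG is produced and active.
Shikimate is present, so FubQ is active.
No repressor is bound and FubQ is active, so *morM* is transcribed.
So MorM is produced and active.
Zn²⁺ is present, so TorL is inactive.
With repressor BexG bound, *ulmS* is not transcribed.

OFF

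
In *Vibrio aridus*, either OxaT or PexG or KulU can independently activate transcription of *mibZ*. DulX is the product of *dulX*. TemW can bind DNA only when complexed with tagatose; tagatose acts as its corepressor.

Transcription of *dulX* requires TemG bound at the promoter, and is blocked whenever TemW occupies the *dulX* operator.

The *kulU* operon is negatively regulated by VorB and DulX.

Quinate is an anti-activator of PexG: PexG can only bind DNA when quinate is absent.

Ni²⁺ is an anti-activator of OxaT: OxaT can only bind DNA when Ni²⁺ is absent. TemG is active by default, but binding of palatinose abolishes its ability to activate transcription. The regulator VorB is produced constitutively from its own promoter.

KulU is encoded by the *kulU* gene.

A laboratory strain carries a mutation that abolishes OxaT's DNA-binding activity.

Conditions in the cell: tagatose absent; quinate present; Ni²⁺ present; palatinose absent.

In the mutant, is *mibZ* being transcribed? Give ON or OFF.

OFF

OxaT is non-functional in this strain, so it has no effect.
Quinate is present, so PexG is inactive.
VorB is produced constitutively and is active.
Palatinose is absent, so TemG is active.
Tagatose is absent, so TemW is inactive.
No repressor is bound and TemG is active, so *dulX* is transcribed.
So DulX is produced and active.
With repressor VorB bound, *kulU* is not transcribed.
So KulU is not produced.
No activator is available at the *mibZ* promoter, so *mibZ* is not transcribed.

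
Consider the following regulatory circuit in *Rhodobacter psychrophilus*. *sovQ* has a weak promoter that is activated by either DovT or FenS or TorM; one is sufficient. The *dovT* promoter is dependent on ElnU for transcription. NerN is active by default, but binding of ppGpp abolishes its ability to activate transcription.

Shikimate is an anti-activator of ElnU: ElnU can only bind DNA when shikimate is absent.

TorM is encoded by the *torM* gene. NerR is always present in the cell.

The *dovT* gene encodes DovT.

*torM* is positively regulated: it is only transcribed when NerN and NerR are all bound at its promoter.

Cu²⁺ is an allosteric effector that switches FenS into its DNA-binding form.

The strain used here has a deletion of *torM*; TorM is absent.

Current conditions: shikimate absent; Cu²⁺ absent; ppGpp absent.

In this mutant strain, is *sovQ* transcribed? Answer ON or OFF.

ON

Shikimate is absent, so ElnU is active.
No repressor is bound and ElnU is active, so *dovT* is transcribed.
So DovT is produced and active.
Cu²⁺ is absent, so FenS is inactive.
TorM is non-functional in this strain, so it has no effect.
Activator DovT is present, so *sovQ* is transcribed.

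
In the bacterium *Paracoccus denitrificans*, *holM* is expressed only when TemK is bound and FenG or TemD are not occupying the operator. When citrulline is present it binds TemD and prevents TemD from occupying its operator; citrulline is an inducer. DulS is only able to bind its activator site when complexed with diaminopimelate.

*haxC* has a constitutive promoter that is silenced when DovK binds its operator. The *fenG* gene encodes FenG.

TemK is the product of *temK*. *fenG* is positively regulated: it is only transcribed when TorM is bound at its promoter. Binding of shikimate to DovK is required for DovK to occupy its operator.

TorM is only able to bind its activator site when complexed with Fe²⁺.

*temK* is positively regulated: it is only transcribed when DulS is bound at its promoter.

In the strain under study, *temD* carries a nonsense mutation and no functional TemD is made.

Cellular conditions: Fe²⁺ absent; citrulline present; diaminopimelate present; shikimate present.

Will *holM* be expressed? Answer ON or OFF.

Fe²⁺ is absent, so TorM is inactive.
Required activator TorM is absent, so *fenG* is not transcribed.
So FenG is not produced.
TemD is non-functional in this strain, so it has no effect.
Diaminopimelate is present, so DulS is active.
No repressor is bound and DulS is active, so *temK* is transcribed.
So TemK is produced and active.
No repressor is bound and TemK is active, so *holM* is transcribed.

ON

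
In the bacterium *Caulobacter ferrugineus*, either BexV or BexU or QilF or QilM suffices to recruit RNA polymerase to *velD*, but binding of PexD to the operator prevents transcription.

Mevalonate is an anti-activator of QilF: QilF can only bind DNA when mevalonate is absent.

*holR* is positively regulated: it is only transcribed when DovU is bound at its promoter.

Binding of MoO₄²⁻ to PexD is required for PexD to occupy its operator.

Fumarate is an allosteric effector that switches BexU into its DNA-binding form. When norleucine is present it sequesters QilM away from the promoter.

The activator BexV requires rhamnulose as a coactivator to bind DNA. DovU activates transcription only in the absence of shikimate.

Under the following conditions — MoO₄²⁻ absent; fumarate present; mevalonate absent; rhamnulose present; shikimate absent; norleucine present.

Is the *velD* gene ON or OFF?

Rhamnulose is present, so BexV is active.
MoO₄²⁻ is absent, so PexD is inactive.
Fumarate is present, so BexU is active.
Mevalonate is absent, so QilF is active.
Norleucine is present, so QilM is inactive.
Activator BexV is present, so *velD* is transcribed.

ON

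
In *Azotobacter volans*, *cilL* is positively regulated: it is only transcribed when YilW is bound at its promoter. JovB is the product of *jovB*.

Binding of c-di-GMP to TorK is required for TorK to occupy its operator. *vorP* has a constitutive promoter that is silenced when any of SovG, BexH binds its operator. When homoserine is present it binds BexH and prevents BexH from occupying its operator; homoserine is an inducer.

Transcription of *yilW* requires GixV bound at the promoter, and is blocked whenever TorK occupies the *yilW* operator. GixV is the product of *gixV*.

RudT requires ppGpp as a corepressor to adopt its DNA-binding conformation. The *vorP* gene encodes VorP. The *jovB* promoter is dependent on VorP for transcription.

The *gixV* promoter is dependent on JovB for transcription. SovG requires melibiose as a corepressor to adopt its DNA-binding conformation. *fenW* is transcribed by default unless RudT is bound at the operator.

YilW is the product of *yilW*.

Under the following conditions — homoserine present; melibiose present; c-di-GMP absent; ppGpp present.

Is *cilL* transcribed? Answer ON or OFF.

Melibiose is present, so SovG is active.
Homoserine is present, so BexH is inactive.
With repressor SovG bound, *vorP* is not transcribed.
So VorP is not produced.
Required activator VorP is absent, so *jovB* is not transcribed.
So JovB is not produced.
Required activator JovB is absent, so *gixV* is not transcribed.
So GixV is not produced.
c-di-GMP is absent, so TorK is inactive.
Required activator GixV is absent, so *yilW* is not transcribed.
So YilW is not produced.
Required activator YilW is absent, so *cilL* is not transcribed.

OFF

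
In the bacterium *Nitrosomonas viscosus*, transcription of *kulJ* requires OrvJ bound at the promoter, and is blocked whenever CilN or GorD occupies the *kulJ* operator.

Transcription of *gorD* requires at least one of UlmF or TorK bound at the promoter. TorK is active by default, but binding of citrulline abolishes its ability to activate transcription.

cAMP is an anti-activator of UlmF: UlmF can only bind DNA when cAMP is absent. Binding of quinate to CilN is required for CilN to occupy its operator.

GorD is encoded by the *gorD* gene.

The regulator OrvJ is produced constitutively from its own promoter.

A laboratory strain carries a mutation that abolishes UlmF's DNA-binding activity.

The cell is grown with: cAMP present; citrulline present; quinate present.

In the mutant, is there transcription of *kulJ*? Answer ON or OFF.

OFF

Quinate is present, so CilN is active.
UlmF is non-functional in this strain, so it has no effect.
Citrulline is present, so TorK is inactive.
No activator is available at the *gorD* promoter, so *gorD* is not transcribed.
So GorD is not produced.
OrvJ is produced constitutively and is active.
With repressor CilN bound, *kulJ* is not transcribed.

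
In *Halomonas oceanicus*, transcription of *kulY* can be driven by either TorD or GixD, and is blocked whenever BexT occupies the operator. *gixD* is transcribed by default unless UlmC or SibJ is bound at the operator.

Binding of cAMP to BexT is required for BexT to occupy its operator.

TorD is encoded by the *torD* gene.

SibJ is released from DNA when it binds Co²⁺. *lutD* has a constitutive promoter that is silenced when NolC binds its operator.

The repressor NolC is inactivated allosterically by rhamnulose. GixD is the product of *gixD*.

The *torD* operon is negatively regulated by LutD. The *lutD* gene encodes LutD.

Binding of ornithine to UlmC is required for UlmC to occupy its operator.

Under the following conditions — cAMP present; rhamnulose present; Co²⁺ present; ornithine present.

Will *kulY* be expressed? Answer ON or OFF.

Rhamnulose is present, so NolC is inactive.
With no repressor bound, *lutD* is transcribed.
So LutD is produced and active.
With repressor LutD bound, *torD* is not transcribed.
So TorD is not produced.
cAMP is present, so BexT is active.
Ornithine is present, so UlmC is active.
Co²⁺ is present, so SibJ is inactive.
With repressor UlmC bound, *gixD* is not transcribed.
So GixD is not produced.
With repressor BexT bound, *kulY* is not transcribed.

OFF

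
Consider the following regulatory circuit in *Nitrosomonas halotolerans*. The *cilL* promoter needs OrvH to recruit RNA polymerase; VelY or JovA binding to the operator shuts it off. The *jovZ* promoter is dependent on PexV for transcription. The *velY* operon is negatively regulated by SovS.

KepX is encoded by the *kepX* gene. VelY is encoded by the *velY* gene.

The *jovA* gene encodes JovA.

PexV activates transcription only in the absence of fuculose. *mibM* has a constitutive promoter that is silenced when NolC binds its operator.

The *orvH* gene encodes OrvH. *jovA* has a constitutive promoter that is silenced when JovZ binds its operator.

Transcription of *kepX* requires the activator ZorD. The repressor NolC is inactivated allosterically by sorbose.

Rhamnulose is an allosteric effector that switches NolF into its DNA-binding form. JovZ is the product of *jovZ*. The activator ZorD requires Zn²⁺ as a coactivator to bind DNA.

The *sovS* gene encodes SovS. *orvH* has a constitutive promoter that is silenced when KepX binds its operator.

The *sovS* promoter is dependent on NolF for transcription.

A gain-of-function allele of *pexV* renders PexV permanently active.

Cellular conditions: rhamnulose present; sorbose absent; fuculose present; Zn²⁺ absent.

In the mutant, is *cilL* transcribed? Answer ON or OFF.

ON

Rhamnulose is present, so NolF is active.
No repressor is bound and NolF is active, so *sovS* is transcribed.
So SovS is produced and active.
With repressor SovS bound, *velY* is not transcribed.
So VelY is not produced.
PexV is constitutively active in this strain.
No repressor is bound and PexV is active, so *jovZ* is transcribed.
So JovZ is produced and active.
With repressor JovZ bound, *jovA* is not transcribed.
So JovA is not produced.
Zn²⁺ is absent, so ZorD is inactive.
Required activator ZorD is absent, so *kepX* is not transcribed.
So KepX is not produced.
With no repressor bound, *orvH* is transcribed.
So OrvH is produced and active.
No repressor is bound and OrvH is active, so *cilL* is transcribed.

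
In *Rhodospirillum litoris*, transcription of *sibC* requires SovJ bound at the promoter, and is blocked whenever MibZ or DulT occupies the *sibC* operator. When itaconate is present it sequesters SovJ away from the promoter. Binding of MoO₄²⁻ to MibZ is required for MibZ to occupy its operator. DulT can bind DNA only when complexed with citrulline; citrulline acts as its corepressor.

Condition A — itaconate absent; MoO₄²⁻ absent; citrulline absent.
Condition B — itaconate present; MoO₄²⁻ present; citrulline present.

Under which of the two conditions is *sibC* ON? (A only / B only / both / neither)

A only

Condition A:
Itaconate is absent, so SovJ is active.
MoO₄²⁻ is absent, so MibZ is inactive.
Citrulline is absent, so DulT is inactive.
No repressor is bound and SovJ is active, so *sibC* is transcribed.
→ *sibC* is ON in A.
Condition B:
Itaconate is present, so SovJ is inactive.
MoO₄²⁻ is present, so MibZ is active.
Citrulline is present, so DulT is active.
With repressor MibZ bound, *sibC* is not transcribed.
→ *sibC* is OFF in B.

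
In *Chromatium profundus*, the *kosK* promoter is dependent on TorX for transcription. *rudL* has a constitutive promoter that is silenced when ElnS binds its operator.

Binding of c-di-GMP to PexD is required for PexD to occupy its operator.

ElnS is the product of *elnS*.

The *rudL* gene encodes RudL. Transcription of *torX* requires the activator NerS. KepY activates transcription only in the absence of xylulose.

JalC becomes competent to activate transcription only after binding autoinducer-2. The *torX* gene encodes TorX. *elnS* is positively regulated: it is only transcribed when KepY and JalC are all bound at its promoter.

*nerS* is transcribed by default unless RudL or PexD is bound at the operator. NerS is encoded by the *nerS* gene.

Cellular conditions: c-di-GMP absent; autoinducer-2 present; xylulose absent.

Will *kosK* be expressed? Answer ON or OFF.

ON

Xylulose is absent, so KepY is active.
Autoinducer-2 is present, so JalC is active.
No repressor is bound and KepY and JalC are active, so *elnS* is transcribed.
So ElnS is produced and active.
With repressor ElnS bound, *rudL* is not transcribed.
So RudL is not produced.
c-di-GMP is absent, so PexD is inactive.
With no repressor bound, *nerS* is transcribed.
So NerS is produced and active.
No repressor is bound and NerS is active, so *torX* is transcribed.
So TorX is produced and active.
No repressor is bound and TorX is active, so *kosK* is transcribed.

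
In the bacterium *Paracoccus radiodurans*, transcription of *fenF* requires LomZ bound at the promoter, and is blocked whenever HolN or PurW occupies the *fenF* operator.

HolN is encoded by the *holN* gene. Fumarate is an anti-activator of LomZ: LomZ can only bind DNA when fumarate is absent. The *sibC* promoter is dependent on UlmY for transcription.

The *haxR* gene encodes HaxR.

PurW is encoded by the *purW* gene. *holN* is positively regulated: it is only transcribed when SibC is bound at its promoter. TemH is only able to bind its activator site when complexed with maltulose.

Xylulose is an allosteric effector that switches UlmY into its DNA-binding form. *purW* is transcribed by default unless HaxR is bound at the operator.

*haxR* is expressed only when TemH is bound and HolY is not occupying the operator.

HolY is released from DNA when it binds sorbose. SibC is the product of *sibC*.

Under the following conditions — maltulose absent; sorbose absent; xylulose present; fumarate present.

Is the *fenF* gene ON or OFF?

Fumarate is present, so LomZ is inactive.
Xylulose is present, so UlmY is active.
No repressor is bound and UlmY is active, so *sibC* is transcribed.
So SibC is produced and active.
No repressor is bound and SibC is active, so *holN* is transcribed.
So HolN is produced and active.
Maltulose is absent, so TemH is inactive.
Sorbose is absent, so HolY is active.
With repressor HolY bound, *haxR* is not transcribed.
So HaxR is not produced.
With no repressor bound, *purW* is transcribed.
So PurW is produced and active.
With repressor HolN bound, *fenF* is not transcribed.

OFF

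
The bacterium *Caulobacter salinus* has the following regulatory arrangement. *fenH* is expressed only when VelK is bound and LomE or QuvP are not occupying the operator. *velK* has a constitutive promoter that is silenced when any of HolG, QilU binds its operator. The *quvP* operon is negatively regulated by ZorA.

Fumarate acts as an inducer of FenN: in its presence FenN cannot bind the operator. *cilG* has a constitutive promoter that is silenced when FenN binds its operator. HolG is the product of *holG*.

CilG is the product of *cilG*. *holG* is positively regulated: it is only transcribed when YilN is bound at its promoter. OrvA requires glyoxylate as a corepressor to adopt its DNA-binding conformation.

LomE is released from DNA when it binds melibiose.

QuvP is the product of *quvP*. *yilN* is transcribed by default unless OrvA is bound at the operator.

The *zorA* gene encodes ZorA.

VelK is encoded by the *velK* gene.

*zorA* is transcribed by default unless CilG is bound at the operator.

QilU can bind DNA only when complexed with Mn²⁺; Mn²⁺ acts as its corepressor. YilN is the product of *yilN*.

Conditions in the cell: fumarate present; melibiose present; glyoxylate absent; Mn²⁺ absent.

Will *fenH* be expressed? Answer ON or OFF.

Melibiose is present, so LomE is inactive.
Glyoxylate is absent, so OrvA is inactive.
With no repressor bound, *yilN* is transcribed.
So YilN is produced and active.
No repressor is bound and YilN is active, so *holG* is transcribed.
So HolG is produced and active.
Mn²⁺ is absent, so QilU is inactive.
With repressor HolG bound, *velK* is not transcribed.
So VelK is not produced.
Fumarate is present, so FenN is inactive.
With no repressor bound, *cilG* is transcribed.
So CilG is produced and active.
With repressor CilG bound, *zorA* is not transcribed.
So ZorA is not produced.
With no repressor bound, *quvP* is transcribed.
So QuvP is produced and active.
With repressor QuvP bound, *fenH* is not transcribed.

OFF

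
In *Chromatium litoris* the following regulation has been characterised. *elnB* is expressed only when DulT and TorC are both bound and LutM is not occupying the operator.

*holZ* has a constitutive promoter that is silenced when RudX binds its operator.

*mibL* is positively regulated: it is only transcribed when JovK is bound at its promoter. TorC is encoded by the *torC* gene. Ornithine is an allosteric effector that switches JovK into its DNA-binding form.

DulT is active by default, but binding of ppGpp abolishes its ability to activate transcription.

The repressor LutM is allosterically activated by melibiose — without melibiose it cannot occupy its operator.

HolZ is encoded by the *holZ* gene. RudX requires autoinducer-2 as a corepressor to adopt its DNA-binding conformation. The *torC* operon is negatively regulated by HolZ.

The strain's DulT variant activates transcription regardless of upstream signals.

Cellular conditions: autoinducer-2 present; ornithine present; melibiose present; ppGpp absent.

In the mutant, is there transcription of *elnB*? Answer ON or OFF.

Melibiose is present, so LutM is active.
DulT is constitutively active in this strain.
Autoinducer-2 is present, so RudX is active.
With repressor RudX bound, *holZ* is not transcribed.
So HolZ is not produced.
With no repressor bound, *torC* is transcribed.
So TorC is produced and active.
With repressor LutM bound, *elnB* is not transcribed.

OFF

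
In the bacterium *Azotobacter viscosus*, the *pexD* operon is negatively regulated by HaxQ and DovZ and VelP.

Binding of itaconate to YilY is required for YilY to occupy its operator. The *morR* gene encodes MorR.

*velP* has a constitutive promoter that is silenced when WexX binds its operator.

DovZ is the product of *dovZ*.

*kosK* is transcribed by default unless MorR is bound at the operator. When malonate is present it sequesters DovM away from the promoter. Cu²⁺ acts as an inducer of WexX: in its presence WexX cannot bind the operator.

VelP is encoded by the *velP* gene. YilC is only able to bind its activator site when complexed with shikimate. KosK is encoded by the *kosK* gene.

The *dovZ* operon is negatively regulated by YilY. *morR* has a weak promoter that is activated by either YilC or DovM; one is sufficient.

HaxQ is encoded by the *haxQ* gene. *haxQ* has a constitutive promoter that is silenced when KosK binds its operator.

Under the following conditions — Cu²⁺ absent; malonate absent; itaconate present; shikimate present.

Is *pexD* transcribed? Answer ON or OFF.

OFF

Shikimate is present, so YilC is active.
Malonate is absent, so DovM is active.
Activator YilC is present, so *morR* is transcribed.
So MorR is produced and active.
With repressor MorR bound, *kosK* is not transcribed.
So KosK is not produced.
With no repressor bound, *haxQ* is transcribed.
So HaxQ is produced and active.
Itaconate is present, so YilY is active.
With repressor YilY bound, *dovZ* is not transcribed.
So DovZ is not produced.
Cu²⁺ is absent, so WexX is active.
With repressor WexX bound, *velP* is not transcribed.
So VelP is not produced.
With repressor HaxQ bound, *pexD* is not transcribed.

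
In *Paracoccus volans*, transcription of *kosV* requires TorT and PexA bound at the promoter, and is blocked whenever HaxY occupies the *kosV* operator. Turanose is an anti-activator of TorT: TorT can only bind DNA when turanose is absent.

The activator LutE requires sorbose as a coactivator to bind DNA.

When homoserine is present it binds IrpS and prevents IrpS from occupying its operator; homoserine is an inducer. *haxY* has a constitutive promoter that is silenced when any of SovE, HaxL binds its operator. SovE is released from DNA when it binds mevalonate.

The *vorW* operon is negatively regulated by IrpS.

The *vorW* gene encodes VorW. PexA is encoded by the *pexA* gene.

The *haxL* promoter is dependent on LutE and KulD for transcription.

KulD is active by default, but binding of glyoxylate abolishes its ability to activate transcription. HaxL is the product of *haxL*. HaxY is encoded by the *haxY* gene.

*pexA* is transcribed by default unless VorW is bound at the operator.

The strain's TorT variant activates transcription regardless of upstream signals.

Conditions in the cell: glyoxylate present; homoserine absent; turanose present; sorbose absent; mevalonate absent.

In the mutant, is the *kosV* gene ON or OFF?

Mevalonate is absent, so SovE is active.
Sorbose is absent, so LutE is inactive.
Glyoxylate is present, so KulD is inactive.
Required activator LutE is absent, so *haxL* is not transcribed.
So HaxL is not produced.
With repressor SovE bound, *haxY* is not transcribed.
So HaxY is not produced.
TorT is constitutively active in this strain.
Homoserine is absent, so IrpS is active.
With repressor IrpS bound, *vorW* is not transcribed.
So VorW is not produced.
With no repressor bound, *pexA* is transcribed.
So PexA is produced and active.
No repressor is bound and TorT and PexA are active, so *kosV* is transcribed.

ON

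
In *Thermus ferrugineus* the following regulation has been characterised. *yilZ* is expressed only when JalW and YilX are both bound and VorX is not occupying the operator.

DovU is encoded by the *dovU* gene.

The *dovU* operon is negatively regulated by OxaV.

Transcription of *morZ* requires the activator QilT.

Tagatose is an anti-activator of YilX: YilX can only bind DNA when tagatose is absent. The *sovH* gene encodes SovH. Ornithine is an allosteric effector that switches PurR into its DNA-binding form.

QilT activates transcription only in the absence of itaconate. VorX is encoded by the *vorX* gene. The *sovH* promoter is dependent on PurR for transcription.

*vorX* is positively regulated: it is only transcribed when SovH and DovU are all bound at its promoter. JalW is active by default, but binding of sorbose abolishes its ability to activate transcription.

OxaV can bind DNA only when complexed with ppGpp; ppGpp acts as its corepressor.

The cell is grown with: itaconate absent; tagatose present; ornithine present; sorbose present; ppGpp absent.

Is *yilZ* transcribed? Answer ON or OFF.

Ornithine is present, so PurR is active.
No repressor is bound and PurR is active, so *sovH* is transcribed.
So SovH is produced and active.
ppGpp is absent, so OxaV is inactive.
With no repressor bound, *dovU* is transcribed.
So DovU is produced and active.
No repressor is bound and SovH and DovU are active, so *vorX* is transcribed.
So VorX is produced and active.
Sorbose is present, so JalW is inactive.
Tagatose is present, so YilX is inactive.
With repressor VorX bound, *yilZ* is not transcribed.

OFF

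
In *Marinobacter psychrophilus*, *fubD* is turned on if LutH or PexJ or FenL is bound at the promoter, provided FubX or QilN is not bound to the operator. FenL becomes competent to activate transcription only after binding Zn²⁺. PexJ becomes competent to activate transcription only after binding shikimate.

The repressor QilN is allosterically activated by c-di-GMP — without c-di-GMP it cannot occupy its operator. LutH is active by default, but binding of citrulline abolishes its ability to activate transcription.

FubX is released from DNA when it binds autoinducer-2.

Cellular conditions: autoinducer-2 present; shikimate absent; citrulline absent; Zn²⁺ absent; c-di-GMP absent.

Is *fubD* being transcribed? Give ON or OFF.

Citrulline is absent, so LutH is active.
Shikimate is absent, so PexJ is inactive.
Zn²⁺ is absent, so FenL is inactive.
Autoinducer-2 is present, so FubX is inactive.
c-di-GMP is absent, so QilN is inactive.
Activator LutH is present, so *fubD* is transcribed.

ON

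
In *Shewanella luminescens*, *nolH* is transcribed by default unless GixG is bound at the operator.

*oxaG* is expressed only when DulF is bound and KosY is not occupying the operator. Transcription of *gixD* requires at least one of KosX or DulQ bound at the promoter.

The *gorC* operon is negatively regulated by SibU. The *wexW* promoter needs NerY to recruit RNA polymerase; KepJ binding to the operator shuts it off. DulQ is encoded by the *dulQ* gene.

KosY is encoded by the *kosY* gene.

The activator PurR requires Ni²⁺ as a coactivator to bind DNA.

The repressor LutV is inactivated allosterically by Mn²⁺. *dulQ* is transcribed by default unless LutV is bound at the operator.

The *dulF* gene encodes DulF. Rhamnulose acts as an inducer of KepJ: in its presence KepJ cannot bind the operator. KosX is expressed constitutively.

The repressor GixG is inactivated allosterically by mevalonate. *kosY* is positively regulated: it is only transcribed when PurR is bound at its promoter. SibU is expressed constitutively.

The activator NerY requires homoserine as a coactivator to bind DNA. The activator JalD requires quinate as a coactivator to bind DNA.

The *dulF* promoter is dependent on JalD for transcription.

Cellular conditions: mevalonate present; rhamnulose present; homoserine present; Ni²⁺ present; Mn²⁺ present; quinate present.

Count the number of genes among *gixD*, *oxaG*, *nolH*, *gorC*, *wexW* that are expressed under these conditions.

3

KosX is produced constitutively and is active.
Mn²⁺ is present, so LutV is inactive.
With no repressor bound, *dulQ* is transcribed.
So DulQ is produced and active.
Activator KosX is present, so *gixD* is transcribed.
→ *gixD* is ON.
Ni²⁺ is present, so PurR is active.
No repressor is bound and PurR is active, so *kosY* is transcribed.
So KosY is produced and active.
Quinate is present, so JalD is active.
No repressor is bound and JalD is active, so *dulF* is transcribed.
So DulF is produced and active.
With repressor KosY bound, *oxaG* is not transcribed.
→ *oxaG* is OFF.
Mevalonate is present, so GixG is inactive.
With no repressor bound, *nolH* is transcribed.
→ *nolH* is ON.
SibU is produced constitutively and is active.
With repressor SibU bound, *gorC* is not transcribed.
→ *gorC* is OFF.
Rhamnulose is present, so KepJ is inactive.
Homoserine is present, so NerY is active.
No repressor is bound and NerY is active, so *wexW* is transcribed.
→ *wexW* is ON.
3 of the 5 genes are transcribed.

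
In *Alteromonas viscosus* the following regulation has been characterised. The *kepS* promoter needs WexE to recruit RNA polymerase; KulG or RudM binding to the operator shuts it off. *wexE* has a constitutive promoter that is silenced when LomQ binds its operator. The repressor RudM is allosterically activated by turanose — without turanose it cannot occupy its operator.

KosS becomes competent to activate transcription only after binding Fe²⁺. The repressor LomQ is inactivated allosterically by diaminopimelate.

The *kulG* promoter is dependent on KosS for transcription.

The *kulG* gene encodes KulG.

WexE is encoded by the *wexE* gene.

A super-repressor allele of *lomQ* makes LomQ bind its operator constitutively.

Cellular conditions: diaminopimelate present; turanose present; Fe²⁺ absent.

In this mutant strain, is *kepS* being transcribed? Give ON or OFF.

OFF

Fe²⁺ is absent, so KosS is inactive.
Required activator KosS is absent, so *kulG* is not transcribed.
So KulG is not produced.
Turanose is present, so RudM is active.
LomQ is constitutively active in this strain.
With repressor LomQ bound, *wexE* is not transcribed.
So WexE is not produced.
With repressor RudM bound, *kepS* is not transcribed.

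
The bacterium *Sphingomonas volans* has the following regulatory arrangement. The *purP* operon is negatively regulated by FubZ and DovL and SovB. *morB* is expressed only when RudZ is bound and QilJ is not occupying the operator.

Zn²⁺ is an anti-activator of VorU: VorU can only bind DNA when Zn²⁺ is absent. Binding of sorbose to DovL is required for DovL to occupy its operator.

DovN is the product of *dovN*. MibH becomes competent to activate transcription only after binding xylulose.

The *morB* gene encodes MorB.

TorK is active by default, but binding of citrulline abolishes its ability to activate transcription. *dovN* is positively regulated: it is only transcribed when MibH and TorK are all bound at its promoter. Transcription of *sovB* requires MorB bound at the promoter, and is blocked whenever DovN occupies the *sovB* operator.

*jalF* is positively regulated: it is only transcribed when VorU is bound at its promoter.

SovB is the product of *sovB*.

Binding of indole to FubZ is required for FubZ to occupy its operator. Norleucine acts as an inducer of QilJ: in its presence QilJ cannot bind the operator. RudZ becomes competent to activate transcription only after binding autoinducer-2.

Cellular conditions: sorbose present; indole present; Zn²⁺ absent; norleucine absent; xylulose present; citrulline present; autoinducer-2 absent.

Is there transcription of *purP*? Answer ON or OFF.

OFF

Indole is present, so FubZ is active.
Sorbose is present, so DovL is active.
Xylulose is present, so MibH is active.
Citrulline is present, so TorK is inactive.
Required activator TorK is absent, so *dovN* is not transcribed.
So DovN is not produced.
Autoinducer-2 is absent, so RudZ is inactive.
Norleucine is absent, so QilJ is active.
With repressor QilJ bound, *morB* is not transcribed.
So MorB is not produced.
Required activator MorB is absent, so *sovB* is not transcribed.
So SovB is not produced.
With repressor FubZ bound, *purP* is not transcribed.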